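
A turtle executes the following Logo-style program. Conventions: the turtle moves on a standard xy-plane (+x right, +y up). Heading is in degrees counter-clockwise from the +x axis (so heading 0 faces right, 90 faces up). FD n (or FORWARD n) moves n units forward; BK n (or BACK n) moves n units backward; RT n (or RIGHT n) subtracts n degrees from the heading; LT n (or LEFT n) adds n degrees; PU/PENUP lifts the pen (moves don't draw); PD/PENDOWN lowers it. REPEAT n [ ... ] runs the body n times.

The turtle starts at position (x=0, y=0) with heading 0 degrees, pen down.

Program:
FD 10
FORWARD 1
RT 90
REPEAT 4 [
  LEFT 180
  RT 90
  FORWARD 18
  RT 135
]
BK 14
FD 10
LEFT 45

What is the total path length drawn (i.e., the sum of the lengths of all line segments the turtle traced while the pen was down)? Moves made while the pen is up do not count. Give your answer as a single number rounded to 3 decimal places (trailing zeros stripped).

Answer: 107

Derivation:
Executing turtle program step by step:
Start: pos=(0,0), heading=0, pen down
FD 10: (0,0) -> (10,0) [heading=0, draw]
FD 1: (10,0) -> (11,0) [heading=0, draw]
RT 90: heading 0 -> 270
REPEAT 4 [
  -- iteration 1/4 --
  LT 180: heading 270 -> 90
  RT 90: heading 90 -> 0
  FD 18: (11,0) -> (29,0) [heading=0, draw]
  RT 135: heading 0 -> 225
  -- iteration 2/4 --
  LT 180: heading 225 -> 45
  RT 90: heading 45 -> 315
  FD 18: (29,0) -> (41.728,-12.728) [heading=315, draw]
  RT 135: heading 315 -> 180
  -- iteration 3/4 --
  LT 180: heading 180 -> 0
  RT 90: heading 0 -> 270
  FD 18: (41.728,-12.728) -> (41.728,-30.728) [heading=270, draw]
  RT 135: heading 270 -> 135
  -- iteration 4/4 --
  LT 180: heading 135 -> 315
  RT 90: heading 315 -> 225
  FD 18: (41.728,-30.728) -> (29,-43.456) [heading=225, draw]
  RT 135: heading 225 -> 90
]
BK 14: (29,-43.456) -> (29,-57.456) [heading=90, draw]
FD 10: (29,-57.456) -> (29,-47.456) [heading=90, draw]
LT 45: heading 90 -> 135
Final: pos=(29,-47.456), heading=135, 8 segment(s) drawn

Segment lengths:
  seg 1: (0,0) -> (10,0), length = 10
  seg 2: (10,0) -> (11,0), length = 1
  seg 3: (11,0) -> (29,0), length = 18
  seg 4: (29,0) -> (41.728,-12.728), length = 18
  seg 5: (41.728,-12.728) -> (41.728,-30.728), length = 18
  seg 6: (41.728,-30.728) -> (29,-43.456), length = 18
  seg 7: (29,-43.456) -> (29,-57.456), length = 14
  seg 8: (29,-57.456) -> (29,-47.456), length = 10
Total = 107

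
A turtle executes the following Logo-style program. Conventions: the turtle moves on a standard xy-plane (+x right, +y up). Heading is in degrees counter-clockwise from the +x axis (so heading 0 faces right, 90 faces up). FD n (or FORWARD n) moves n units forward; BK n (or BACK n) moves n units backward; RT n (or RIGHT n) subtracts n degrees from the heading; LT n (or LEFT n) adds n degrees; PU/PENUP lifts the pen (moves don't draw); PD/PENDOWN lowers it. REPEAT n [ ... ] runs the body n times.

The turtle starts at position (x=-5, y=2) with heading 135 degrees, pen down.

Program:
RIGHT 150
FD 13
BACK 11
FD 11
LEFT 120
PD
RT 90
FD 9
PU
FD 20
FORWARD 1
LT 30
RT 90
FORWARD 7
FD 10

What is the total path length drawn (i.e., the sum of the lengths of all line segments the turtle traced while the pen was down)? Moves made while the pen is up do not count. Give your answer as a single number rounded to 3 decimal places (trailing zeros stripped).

Answer: 44

Derivation:
Executing turtle program step by step:
Start: pos=(-5,2), heading=135, pen down
RT 150: heading 135 -> 345
FD 13: (-5,2) -> (7.557,-1.365) [heading=345, draw]
BK 11: (7.557,-1.365) -> (-3.068,1.482) [heading=345, draw]
FD 11: (-3.068,1.482) -> (7.557,-1.365) [heading=345, draw]
LT 120: heading 345 -> 105
PD: pen down
RT 90: heading 105 -> 15
FD 9: (7.557,-1.365) -> (16.25,0.965) [heading=15, draw]
PU: pen up
FD 20: (16.25,0.965) -> (35.569,6.141) [heading=15, move]
FD 1: (35.569,6.141) -> (36.535,6.4) [heading=15, move]
LT 30: heading 15 -> 45
RT 90: heading 45 -> 315
FD 7: (36.535,6.4) -> (41.485,1.45) [heading=315, move]
FD 10: (41.485,1.45) -> (48.556,-5.621) [heading=315, move]
Final: pos=(48.556,-5.621), heading=315, 4 segment(s) drawn

Segment lengths:
  seg 1: (-5,2) -> (7.557,-1.365), length = 13
  seg 2: (7.557,-1.365) -> (-3.068,1.482), length = 11
  seg 3: (-3.068,1.482) -> (7.557,-1.365), length = 11
  seg 4: (7.557,-1.365) -> (16.25,0.965), length = 9
Total = 44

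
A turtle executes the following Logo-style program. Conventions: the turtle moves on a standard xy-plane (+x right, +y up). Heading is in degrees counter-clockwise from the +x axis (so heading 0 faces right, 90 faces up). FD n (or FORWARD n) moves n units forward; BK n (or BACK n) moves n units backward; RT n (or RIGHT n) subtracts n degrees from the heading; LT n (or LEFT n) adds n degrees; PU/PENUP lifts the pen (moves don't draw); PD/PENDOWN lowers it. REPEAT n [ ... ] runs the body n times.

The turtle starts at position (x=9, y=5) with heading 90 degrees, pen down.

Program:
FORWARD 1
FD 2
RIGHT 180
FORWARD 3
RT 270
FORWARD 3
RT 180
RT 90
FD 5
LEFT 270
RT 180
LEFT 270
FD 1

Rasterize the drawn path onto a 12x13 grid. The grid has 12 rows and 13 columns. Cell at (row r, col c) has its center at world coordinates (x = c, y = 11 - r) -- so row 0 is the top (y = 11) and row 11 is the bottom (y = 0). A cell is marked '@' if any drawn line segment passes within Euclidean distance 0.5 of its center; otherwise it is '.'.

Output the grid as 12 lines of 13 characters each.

Answer: ............@
............@
............@
.........@..@
.........@..@
.........@..@
.........@@@@
.............
.............
.............
.............
.............

Derivation:
Segment 0: (9,5) -> (9,6)
Segment 1: (9,6) -> (9,8)
Segment 2: (9,8) -> (9,5)
Segment 3: (9,5) -> (12,5)
Segment 4: (12,5) -> (12,10)
Segment 5: (12,10) -> (12,11)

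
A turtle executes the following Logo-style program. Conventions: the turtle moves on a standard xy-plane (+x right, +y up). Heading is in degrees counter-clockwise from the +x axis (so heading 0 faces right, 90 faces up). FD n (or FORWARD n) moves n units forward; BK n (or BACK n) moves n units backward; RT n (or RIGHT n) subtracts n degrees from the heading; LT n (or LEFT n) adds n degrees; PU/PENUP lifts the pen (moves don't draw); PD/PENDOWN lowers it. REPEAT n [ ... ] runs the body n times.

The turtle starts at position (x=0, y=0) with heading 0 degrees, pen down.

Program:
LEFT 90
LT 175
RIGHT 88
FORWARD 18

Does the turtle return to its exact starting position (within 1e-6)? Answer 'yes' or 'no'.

Executing turtle program step by step:
Start: pos=(0,0), heading=0, pen down
LT 90: heading 0 -> 90
LT 175: heading 90 -> 265
RT 88: heading 265 -> 177
FD 18: (0,0) -> (-17.975,0.942) [heading=177, draw]
Final: pos=(-17.975,0.942), heading=177, 1 segment(s) drawn

Start position: (0, 0)
Final position: (-17.975, 0.942)
Distance = 18; >= 1e-6 -> NOT closed

Answer: no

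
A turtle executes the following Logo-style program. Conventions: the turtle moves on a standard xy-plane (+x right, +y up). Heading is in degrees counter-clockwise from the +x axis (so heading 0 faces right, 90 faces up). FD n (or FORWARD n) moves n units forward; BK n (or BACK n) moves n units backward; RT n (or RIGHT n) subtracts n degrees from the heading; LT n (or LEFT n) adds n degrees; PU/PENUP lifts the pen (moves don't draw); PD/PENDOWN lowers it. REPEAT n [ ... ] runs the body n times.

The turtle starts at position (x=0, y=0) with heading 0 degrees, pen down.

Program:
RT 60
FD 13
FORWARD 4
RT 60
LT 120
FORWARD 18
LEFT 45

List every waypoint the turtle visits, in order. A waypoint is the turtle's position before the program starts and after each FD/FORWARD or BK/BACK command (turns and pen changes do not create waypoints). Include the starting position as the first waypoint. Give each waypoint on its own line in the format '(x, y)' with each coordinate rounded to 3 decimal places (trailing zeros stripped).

Executing turtle program step by step:
Start: pos=(0,0), heading=0, pen down
RT 60: heading 0 -> 300
FD 13: (0,0) -> (6.5,-11.258) [heading=300, draw]
FD 4: (6.5,-11.258) -> (8.5,-14.722) [heading=300, draw]
RT 60: heading 300 -> 240
LT 120: heading 240 -> 0
FD 18: (8.5,-14.722) -> (26.5,-14.722) [heading=0, draw]
LT 45: heading 0 -> 45
Final: pos=(26.5,-14.722), heading=45, 3 segment(s) drawn
Waypoints (4 total):
(0, 0)
(6.5, -11.258)
(8.5, -14.722)
(26.5, -14.722)

Answer: (0, 0)
(6.5, -11.258)
(8.5, -14.722)
(26.5, -14.722)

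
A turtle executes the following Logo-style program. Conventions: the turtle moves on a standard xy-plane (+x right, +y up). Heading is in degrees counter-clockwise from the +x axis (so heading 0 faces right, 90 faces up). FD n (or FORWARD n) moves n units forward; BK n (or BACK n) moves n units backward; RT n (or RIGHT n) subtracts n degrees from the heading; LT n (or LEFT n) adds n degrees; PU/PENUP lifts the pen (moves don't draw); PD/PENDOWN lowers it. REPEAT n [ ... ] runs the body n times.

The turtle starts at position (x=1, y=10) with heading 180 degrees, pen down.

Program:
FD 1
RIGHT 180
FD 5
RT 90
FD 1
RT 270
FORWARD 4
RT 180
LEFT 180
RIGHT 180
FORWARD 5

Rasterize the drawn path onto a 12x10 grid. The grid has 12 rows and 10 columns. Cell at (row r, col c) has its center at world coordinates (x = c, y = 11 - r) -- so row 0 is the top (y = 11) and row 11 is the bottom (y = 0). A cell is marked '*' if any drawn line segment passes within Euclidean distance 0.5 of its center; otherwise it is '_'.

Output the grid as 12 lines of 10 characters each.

Segment 0: (1,10) -> (0,10)
Segment 1: (0,10) -> (5,10)
Segment 2: (5,10) -> (5,9)
Segment 3: (5,9) -> (9,9)
Segment 4: (9,9) -> (4,9)

Answer: __________
******____
____******
__________
__________
__________
__________
__________
__________
__________
__________
__________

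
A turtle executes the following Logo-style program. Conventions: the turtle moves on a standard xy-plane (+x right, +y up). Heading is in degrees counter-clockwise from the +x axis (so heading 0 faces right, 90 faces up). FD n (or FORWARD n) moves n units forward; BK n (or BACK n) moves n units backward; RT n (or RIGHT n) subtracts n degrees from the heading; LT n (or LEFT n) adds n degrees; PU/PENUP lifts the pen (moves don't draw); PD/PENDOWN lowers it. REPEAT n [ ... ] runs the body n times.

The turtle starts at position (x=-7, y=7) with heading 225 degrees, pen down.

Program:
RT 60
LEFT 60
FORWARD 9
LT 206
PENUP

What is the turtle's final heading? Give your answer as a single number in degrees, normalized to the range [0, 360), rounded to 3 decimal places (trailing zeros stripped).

Answer: 71

Derivation:
Executing turtle program step by step:
Start: pos=(-7,7), heading=225, pen down
RT 60: heading 225 -> 165
LT 60: heading 165 -> 225
FD 9: (-7,7) -> (-13.364,0.636) [heading=225, draw]
LT 206: heading 225 -> 71
PU: pen up
Final: pos=(-13.364,0.636), heading=71, 1 segment(s) drawn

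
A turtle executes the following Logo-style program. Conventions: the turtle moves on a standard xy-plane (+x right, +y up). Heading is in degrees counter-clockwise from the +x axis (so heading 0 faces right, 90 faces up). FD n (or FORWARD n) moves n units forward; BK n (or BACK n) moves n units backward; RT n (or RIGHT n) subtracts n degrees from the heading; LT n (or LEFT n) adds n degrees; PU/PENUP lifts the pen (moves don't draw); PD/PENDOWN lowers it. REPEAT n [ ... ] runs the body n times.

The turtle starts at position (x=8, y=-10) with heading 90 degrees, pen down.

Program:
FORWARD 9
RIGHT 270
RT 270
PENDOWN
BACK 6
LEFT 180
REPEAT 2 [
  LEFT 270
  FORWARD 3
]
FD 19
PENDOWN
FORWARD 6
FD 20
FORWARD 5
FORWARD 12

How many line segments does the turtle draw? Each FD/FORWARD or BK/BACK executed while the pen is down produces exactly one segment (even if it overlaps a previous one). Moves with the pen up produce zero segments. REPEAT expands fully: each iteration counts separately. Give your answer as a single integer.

Answer: 9

Derivation:
Executing turtle program step by step:
Start: pos=(8,-10), heading=90, pen down
FD 9: (8,-10) -> (8,-1) [heading=90, draw]
RT 270: heading 90 -> 180
RT 270: heading 180 -> 270
PD: pen down
BK 6: (8,-1) -> (8,5) [heading=270, draw]
LT 180: heading 270 -> 90
REPEAT 2 [
  -- iteration 1/2 --
  LT 270: heading 90 -> 0
  FD 3: (8,5) -> (11,5) [heading=0, draw]
  -- iteration 2/2 --
  LT 270: heading 0 -> 270
  FD 3: (11,5) -> (11,2) [heading=270, draw]
]
FD 19: (11,2) -> (11,-17) [heading=270, draw]
PD: pen down
FD 6: (11,-17) -> (11,-23) [heading=270, draw]
FD 20: (11,-23) -> (11,-43) [heading=270, draw]
FD 5: (11,-43) -> (11,-48) [heading=270, draw]
FD 12: (11,-48) -> (11,-60) [heading=270, draw]
Final: pos=(11,-60), heading=270, 9 segment(s) drawn
Segments drawn: 9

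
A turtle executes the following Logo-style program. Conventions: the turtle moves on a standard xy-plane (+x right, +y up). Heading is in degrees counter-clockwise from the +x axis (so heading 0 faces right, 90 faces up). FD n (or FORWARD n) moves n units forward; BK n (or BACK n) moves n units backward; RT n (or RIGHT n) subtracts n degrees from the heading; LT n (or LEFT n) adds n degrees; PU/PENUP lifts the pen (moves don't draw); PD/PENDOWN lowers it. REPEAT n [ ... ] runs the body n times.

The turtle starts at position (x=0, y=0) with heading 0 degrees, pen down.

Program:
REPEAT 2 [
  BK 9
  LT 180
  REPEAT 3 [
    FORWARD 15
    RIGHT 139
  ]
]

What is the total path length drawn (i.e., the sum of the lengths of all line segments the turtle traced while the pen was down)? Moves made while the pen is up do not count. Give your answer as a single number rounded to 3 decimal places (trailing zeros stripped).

Executing turtle program step by step:
Start: pos=(0,0), heading=0, pen down
REPEAT 2 [
  -- iteration 1/2 --
  BK 9: (0,0) -> (-9,0) [heading=0, draw]
  LT 180: heading 0 -> 180
  REPEAT 3 [
    -- iteration 1/3 --
    FD 15: (-9,0) -> (-24,0) [heading=180, draw]
    RT 139: heading 180 -> 41
    -- iteration 2/3 --
    FD 15: (-24,0) -> (-12.679,9.841) [heading=41, draw]
    RT 139: heading 41 -> 262
    -- iteration 3/3 --
    FD 15: (-12.679,9.841) -> (-14.767,-5.013) [heading=262, draw]
    RT 139: heading 262 -> 123
  ]
  -- iteration 2/2 --
  BK 9: (-14.767,-5.013) -> (-9.865,-12.561) [heading=123, draw]
  LT 180: heading 123 -> 303
  REPEAT 3 [
    -- iteration 1/3 --
    FD 15: (-9.865,-12.561) -> (-1.696,-25.141) [heading=303, draw]
    RT 139: heading 303 -> 164
    -- iteration 2/3 --
    FD 15: (-1.696,-25.141) -> (-16.115,-21.007) [heading=164, draw]
    RT 139: heading 164 -> 25
    -- iteration 3/3 --
    FD 15: (-16.115,-21.007) -> (-2.52,-14.667) [heading=25, draw]
    RT 139: heading 25 -> 246
  ]
]
Final: pos=(-2.52,-14.667), heading=246, 8 segment(s) drawn

Segment lengths:
  seg 1: (0,0) -> (-9,0), length = 9
  seg 2: (-9,0) -> (-24,0), length = 15
  seg 3: (-24,0) -> (-12.679,9.841), length = 15
  seg 4: (-12.679,9.841) -> (-14.767,-5.013), length = 15
  seg 5: (-14.767,-5.013) -> (-9.865,-12.561), length = 9
  seg 6: (-9.865,-12.561) -> (-1.696,-25.141), length = 15
  seg 7: (-1.696,-25.141) -> (-16.115,-21.007), length = 15
  seg 8: (-16.115,-21.007) -> (-2.52,-14.667), length = 15
Total = 108

Answer: 108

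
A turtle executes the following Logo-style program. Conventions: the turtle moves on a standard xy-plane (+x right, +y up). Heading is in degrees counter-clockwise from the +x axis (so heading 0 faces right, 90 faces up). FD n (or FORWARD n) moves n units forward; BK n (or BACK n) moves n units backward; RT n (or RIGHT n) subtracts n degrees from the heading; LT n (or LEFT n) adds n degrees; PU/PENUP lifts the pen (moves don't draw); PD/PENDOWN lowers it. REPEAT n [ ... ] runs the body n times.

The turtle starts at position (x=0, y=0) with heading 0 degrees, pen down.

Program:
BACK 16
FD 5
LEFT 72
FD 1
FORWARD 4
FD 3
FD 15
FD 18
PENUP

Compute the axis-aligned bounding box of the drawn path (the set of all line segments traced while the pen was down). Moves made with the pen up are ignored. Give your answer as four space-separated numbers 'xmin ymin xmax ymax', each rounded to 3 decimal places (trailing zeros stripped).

Answer: -16 0 1.67 38.993

Derivation:
Executing turtle program step by step:
Start: pos=(0,0), heading=0, pen down
BK 16: (0,0) -> (-16,0) [heading=0, draw]
FD 5: (-16,0) -> (-11,0) [heading=0, draw]
LT 72: heading 0 -> 72
FD 1: (-11,0) -> (-10.691,0.951) [heading=72, draw]
FD 4: (-10.691,0.951) -> (-9.455,4.755) [heading=72, draw]
FD 3: (-9.455,4.755) -> (-8.528,7.608) [heading=72, draw]
FD 15: (-8.528,7.608) -> (-3.893,21.874) [heading=72, draw]
FD 18: (-3.893,21.874) -> (1.67,38.993) [heading=72, draw]
PU: pen up
Final: pos=(1.67,38.993), heading=72, 7 segment(s) drawn

Segment endpoints: x in {-16, -11, -10.691, -9.455, -8.528, -3.893, 0, 1.67}, y in {0, 0.951, 4.755, 7.608, 21.874, 38.993}
xmin=-16, ymin=0, xmax=1.67, ymax=38.993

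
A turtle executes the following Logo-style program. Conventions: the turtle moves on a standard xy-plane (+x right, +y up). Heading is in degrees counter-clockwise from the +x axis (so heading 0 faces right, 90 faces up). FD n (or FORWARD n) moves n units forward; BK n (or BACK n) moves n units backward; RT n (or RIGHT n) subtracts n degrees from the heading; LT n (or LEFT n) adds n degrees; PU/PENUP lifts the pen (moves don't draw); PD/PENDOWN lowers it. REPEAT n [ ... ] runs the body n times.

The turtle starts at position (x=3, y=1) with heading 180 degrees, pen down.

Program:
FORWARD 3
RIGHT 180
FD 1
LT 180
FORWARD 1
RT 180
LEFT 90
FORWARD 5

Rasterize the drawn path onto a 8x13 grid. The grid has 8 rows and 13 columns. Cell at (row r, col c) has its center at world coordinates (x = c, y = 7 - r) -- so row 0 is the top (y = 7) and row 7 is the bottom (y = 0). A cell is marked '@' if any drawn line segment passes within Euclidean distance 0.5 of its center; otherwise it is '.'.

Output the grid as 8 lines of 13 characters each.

Answer: .............
@............
@............
@............
@............
@............
@@@@.........
.............

Derivation:
Segment 0: (3,1) -> (0,1)
Segment 1: (0,1) -> (1,1)
Segment 2: (1,1) -> (0,1)
Segment 3: (0,1) -> (0,6)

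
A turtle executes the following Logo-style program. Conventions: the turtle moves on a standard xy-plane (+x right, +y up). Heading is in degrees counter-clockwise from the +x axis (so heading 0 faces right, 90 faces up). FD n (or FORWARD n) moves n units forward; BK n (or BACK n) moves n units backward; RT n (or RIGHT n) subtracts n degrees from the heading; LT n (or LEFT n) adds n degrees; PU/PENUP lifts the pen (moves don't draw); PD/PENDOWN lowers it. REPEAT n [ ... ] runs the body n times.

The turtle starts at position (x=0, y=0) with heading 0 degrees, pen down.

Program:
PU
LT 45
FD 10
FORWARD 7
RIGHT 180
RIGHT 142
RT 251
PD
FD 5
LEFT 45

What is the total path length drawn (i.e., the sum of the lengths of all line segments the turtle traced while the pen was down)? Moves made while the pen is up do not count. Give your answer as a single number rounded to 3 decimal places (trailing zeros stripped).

Executing turtle program step by step:
Start: pos=(0,0), heading=0, pen down
PU: pen up
LT 45: heading 0 -> 45
FD 10: (0,0) -> (7.071,7.071) [heading=45, move]
FD 7: (7.071,7.071) -> (12.021,12.021) [heading=45, move]
RT 180: heading 45 -> 225
RT 142: heading 225 -> 83
RT 251: heading 83 -> 192
PD: pen down
FD 5: (12.021,12.021) -> (7.13,10.981) [heading=192, draw]
LT 45: heading 192 -> 237
Final: pos=(7.13,10.981), heading=237, 1 segment(s) drawn

Segment lengths:
  seg 1: (12.021,12.021) -> (7.13,10.981), length = 5
Total = 5

Answer: 5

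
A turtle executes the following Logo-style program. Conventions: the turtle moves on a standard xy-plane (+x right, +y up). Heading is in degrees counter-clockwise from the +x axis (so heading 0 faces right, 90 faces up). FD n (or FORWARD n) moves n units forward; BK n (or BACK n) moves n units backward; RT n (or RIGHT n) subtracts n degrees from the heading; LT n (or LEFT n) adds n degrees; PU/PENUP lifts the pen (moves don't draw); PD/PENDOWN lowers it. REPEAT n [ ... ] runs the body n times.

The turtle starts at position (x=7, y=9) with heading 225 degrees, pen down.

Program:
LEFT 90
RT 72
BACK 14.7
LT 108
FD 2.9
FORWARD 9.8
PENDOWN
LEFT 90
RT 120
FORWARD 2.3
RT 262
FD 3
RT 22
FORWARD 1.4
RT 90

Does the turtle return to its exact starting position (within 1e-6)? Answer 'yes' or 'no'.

Executing turtle program step by step:
Start: pos=(7,9), heading=225, pen down
LT 90: heading 225 -> 315
RT 72: heading 315 -> 243
BK 14.7: (7,9) -> (13.674,22.098) [heading=243, draw]
LT 108: heading 243 -> 351
FD 2.9: (13.674,22.098) -> (16.538,21.644) [heading=351, draw]
FD 9.8: (16.538,21.644) -> (26.217,20.111) [heading=351, draw]
PD: pen down
LT 90: heading 351 -> 81
RT 120: heading 81 -> 321
FD 2.3: (26.217,20.111) -> (28.005,18.664) [heading=321, draw]
RT 262: heading 321 -> 59
FD 3: (28.005,18.664) -> (29.55,21.235) [heading=59, draw]
RT 22: heading 59 -> 37
FD 1.4: (29.55,21.235) -> (30.668,22.078) [heading=37, draw]
RT 90: heading 37 -> 307
Final: pos=(30.668,22.078), heading=307, 6 segment(s) drawn

Start position: (7, 9)
Final position: (30.668, 22.078)
Distance = 27.041; >= 1e-6 -> NOT closed

Answer: no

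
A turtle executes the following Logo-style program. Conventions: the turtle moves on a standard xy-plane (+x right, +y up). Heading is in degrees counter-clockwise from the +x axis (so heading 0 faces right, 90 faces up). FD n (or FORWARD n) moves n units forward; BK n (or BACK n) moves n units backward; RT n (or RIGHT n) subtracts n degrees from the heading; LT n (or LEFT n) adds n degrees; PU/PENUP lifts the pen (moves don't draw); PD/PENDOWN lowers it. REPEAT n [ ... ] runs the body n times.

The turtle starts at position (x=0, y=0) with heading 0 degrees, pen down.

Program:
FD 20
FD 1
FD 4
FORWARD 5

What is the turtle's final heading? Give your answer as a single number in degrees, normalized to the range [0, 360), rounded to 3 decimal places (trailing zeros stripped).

Executing turtle program step by step:
Start: pos=(0,0), heading=0, pen down
FD 20: (0,0) -> (20,0) [heading=0, draw]
FD 1: (20,0) -> (21,0) [heading=0, draw]
FD 4: (21,0) -> (25,0) [heading=0, draw]
FD 5: (25,0) -> (30,0) [heading=0, draw]
Final: pos=(30,0), heading=0, 4 segment(s) drawn

Answer: 0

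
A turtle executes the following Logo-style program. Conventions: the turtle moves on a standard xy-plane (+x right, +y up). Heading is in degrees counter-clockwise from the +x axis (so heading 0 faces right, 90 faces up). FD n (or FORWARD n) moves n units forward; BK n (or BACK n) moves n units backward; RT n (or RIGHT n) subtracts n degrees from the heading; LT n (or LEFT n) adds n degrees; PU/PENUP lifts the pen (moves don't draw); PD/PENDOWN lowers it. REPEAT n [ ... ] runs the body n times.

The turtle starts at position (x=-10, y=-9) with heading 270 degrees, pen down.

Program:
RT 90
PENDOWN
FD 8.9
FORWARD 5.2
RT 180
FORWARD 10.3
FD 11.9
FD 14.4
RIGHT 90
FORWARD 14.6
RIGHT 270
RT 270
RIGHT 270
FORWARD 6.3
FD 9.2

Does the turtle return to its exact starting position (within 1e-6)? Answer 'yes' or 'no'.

Answer: no

Derivation:
Executing turtle program step by step:
Start: pos=(-10,-9), heading=270, pen down
RT 90: heading 270 -> 180
PD: pen down
FD 8.9: (-10,-9) -> (-18.9,-9) [heading=180, draw]
FD 5.2: (-18.9,-9) -> (-24.1,-9) [heading=180, draw]
RT 180: heading 180 -> 0
FD 10.3: (-24.1,-9) -> (-13.8,-9) [heading=0, draw]
FD 11.9: (-13.8,-9) -> (-1.9,-9) [heading=0, draw]
FD 14.4: (-1.9,-9) -> (12.5,-9) [heading=0, draw]
RT 90: heading 0 -> 270
FD 14.6: (12.5,-9) -> (12.5,-23.6) [heading=270, draw]
RT 270: heading 270 -> 0
RT 270: heading 0 -> 90
RT 270: heading 90 -> 180
FD 6.3: (12.5,-23.6) -> (6.2,-23.6) [heading=180, draw]
FD 9.2: (6.2,-23.6) -> (-3,-23.6) [heading=180, draw]
Final: pos=(-3,-23.6), heading=180, 8 segment(s) drawn

Start position: (-10, -9)
Final position: (-3, -23.6)
Distance = 16.191; >= 1e-6 -> NOT closed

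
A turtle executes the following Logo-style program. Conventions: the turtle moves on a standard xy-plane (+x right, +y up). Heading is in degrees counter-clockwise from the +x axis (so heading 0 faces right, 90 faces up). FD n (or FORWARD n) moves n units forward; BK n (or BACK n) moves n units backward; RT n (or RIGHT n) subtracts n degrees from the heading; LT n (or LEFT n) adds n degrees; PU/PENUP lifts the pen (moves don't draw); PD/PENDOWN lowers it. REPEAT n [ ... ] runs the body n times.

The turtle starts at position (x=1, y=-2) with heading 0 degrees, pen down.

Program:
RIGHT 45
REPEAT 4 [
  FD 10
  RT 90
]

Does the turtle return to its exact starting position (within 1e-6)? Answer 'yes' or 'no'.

Executing turtle program step by step:
Start: pos=(1,-2), heading=0, pen down
RT 45: heading 0 -> 315
REPEAT 4 [
  -- iteration 1/4 --
  FD 10: (1,-2) -> (8.071,-9.071) [heading=315, draw]
  RT 90: heading 315 -> 225
  -- iteration 2/4 --
  FD 10: (8.071,-9.071) -> (1,-16.142) [heading=225, draw]
  RT 90: heading 225 -> 135
  -- iteration 3/4 --
  FD 10: (1,-16.142) -> (-6.071,-9.071) [heading=135, draw]
  RT 90: heading 135 -> 45
  -- iteration 4/4 --
  FD 10: (-6.071,-9.071) -> (1,-2) [heading=45, draw]
  RT 90: heading 45 -> 315
]
Final: pos=(1,-2), heading=315, 4 segment(s) drawn

Start position: (1, -2)
Final position: (1, -2)
Distance = 0; < 1e-6 -> CLOSED

Answer: yes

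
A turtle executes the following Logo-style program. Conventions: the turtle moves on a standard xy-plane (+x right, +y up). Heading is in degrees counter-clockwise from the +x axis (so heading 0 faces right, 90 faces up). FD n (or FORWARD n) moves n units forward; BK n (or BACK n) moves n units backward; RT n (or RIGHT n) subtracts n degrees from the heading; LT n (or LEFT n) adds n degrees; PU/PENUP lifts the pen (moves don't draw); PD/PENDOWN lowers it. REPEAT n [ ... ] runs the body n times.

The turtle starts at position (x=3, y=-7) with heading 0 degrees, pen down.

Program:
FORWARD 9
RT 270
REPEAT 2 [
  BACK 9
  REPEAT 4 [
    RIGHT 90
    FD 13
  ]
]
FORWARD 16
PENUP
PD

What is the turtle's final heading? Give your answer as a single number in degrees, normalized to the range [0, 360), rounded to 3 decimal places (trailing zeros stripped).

Executing turtle program step by step:
Start: pos=(3,-7), heading=0, pen down
FD 9: (3,-7) -> (12,-7) [heading=0, draw]
RT 270: heading 0 -> 90
REPEAT 2 [
  -- iteration 1/2 --
  BK 9: (12,-7) -> (12,-16) [heading=90, draw]
  REPEAT 4 [
    -- iteration 1/4 --
    RT 90: heading 90 -> 0
    FD 13: (12,-16) -> (25,-16) [heading=0, draw]
    -- iteration 2/4 --
    RT 90: heading 0 -> 270
    FD 13: (25,-16) -> (25,-29) [heading=270, draw]
    -- iteration 3/4 --
    RT 90: heading 270 -> 180
    FD 13: (25,-29) -> (12,-29) [heading=180, draw]
    -- iteration 4/4 --
    RT 90: heading 180 -> 90
    FD 13: (12,-29) -> (12,-16) [heading=90, draw]
  ]
  -- iteration 2/2 --
  BK 9: (12,-16) -> (12,-25) [heading=90, draw]
  REPEAT 4 [
    -- iteration 1/4 --
    RT 90: heading 90 -> 0
    FD 13: (12,-25) -> (25,-25) [heading=0, draw]
    -- iteration 2/4 --
    RT 90: heading 0 -> 270
    FD 13: (25,-25) -> (25,-38) [heading=270, draw]
    -- iteration 3/4 --
    RT 90: heading 270 -> 180
    FD 13: (25,-38) -> (12,-38) [heading=180, draw]
    -- iteration 4/4 --
    RT 90: heading 180 -> 90
    FD 13: (12,-38) -> (12,-25) [heading=90, draw]
  ]
]
FD 16: (12,-25) -> (12,-9) [heading=90, draw]
PU: pen up
PD: pen down
Final: pos=(12,-9), heading=90, 12 segment(s) drawn

Answer: 90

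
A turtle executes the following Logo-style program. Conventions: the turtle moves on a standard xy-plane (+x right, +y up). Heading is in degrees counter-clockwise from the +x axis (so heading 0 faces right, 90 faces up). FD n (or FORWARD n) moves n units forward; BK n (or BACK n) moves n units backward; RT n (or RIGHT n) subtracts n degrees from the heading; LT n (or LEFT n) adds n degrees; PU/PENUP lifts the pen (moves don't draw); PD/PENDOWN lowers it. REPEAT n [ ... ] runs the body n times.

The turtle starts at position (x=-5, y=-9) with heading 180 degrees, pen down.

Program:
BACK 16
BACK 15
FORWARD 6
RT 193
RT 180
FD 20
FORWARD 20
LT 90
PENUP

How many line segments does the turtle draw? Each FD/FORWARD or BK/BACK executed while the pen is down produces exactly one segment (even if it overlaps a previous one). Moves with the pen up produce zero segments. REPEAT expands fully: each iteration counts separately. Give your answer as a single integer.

Executing turtle program step by step:
Start: pos=(-5,-9), heading=180, pen down
BK 16: (-5,-9) -> (11,-9) [heading=180, draw]
BK 15: (11,-9) -> (26,-9) [heading=180, draw]
FD 6: (26,-9) -> (20,-9) [heading=180, draw]
RT 193: heading 180 -> 347
RT 180: heading 347 -> 167
FD 20: (20,-9) -> (0.513,-4.501) [heading=167, draw]
FD 20: (0.513,-4.501) -> (-18.975,-0.002) [heading=167, draw]
LT 90: heading 167 -> 257
PU: pen up
Final: pos=(-18.975,-0.002), heading=257, 5 segment(s) drawn
Segments drawn: 5

Answer: 5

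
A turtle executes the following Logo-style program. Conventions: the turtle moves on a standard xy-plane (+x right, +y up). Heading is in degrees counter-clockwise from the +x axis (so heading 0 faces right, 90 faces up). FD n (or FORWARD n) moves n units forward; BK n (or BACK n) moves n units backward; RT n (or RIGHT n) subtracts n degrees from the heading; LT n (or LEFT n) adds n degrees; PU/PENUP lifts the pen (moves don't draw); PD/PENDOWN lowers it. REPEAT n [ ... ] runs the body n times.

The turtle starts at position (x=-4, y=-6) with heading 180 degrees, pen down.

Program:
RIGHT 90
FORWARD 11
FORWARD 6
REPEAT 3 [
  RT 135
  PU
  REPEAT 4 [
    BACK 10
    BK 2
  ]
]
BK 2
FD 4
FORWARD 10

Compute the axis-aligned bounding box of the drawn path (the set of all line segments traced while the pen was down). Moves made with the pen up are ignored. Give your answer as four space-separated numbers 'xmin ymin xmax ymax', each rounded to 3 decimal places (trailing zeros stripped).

Executing turtle program step by step:
Start: pos=(-4,-6), heading=180, pen down
RT 90: heading 180 -> 90
FD 11: (-4,-6) -> (-4,5) [heading=90, draw]
FD 6: (-4,5) -> (-4,11) [heading=90, draw]
REPEAT 3 [
  -- iteration 1/3 --
  RT 135: heading 90 -> 315
  PU: pen up
  REPEAT 4 [
    -- iteration 1/4 --
    BK 10: (-4,11) -> (-11.071,18.071) [heading=315, move]
    BK 2: (-11.071,18.071) -> (-12.485,19.485) [heading=315, move]
    -- iteration 2/4 --
    BK 10: (-12.485,19.485) -> (-19.556,26.556) [heading=315, move]
    BK 2: (-19.556,26.556) -> (-20.971,27.971) [heading=315, move]
    -- iteration 3/4 --
    BK 10: (-20.971,27.971) -> (-28.042,35.042) [heading=315, move]
    BK 2: (-28.042,35.042) -> (-29.456,36.456) [heading=315, move]
    -- iteration 4/4 --
    BK 10: (-29.456,36.456) -> (-36.527,43.527) [heading=315, move]
    BK 2: (-36.527,43.527) -> (-37.941,44.941) [heading=315, move]
  ]
  -- iteration 2/3 --
  RT 135: heading 315 -> 180
  PU: pen up
  REPEAT 4 [
    -- iteration 1/4 --
    BK 10: (-37.941,44.941) -> (-27.941,44.941) [heading=180, move]
    BK 2: (-27.941,44.941) -> (-25.941,44.941) [heading=180, move]
    -- iteration 2/4 --
    BK 10: (-25.941,44.941) -> (-15.941,44.941) [heading=180, move]
    BK 2: (-15.941,44.941) -> (-13.941,44.941) [heading=180, move]
    -- iteration 3/4 --
    BK 10: (-13.941,44.941) -> (-3.941,44.941) [heading=180, move]
    BK 2: (-3.941,44.941) -> (-1.941,44.941) [heading=180, move]
    -- iteration 4/4 --
    BK 10: (-1.941,44.941) -> (8.059,44.941) [heading=180, move]
    BK 2: (8.059,44.941) -> (10.059,44.941) [heading=180, move]
  ]
  -- iteration 3/3 --
  RT 135: heading 180 -> 45
  PU: pen up
  REPEAT 4 [
    -- iteration 1/4 --
    BK 10: (10.059,44.941) -> (2.988,37.87) [heading=45, move]
    BK 2: (2.988,37.87) -> (1.574,36.456) [heading=45, move]
    -- iteration 2/4 --
    BK 10: (1.574,36.456) -> (-5.497,29.385) [heading=45, move]
    BK 2: (-5.497,29.385) -> (-6.912,27.971) [heading=45, move]
    -- iteration 3/4 --
    BK 10: (-6.912,27.971) -> (-13.983,20.899) [heading=45, move]
    BK 2: (-13.983,20.899) -> (-15.397,19.485) [heading=45, move]
    -- iteration 4/4 --
    BK 10: (-15.397,19.485) -> (-22.468,12.414) [heading=45, move]
    BK 2: (-22.468,12.414) -> (-23.882,11) [heading=45, move]
  ]
]
BK 2: (-23.882,11) -> (-25.296,9.586) [heading=45, move]
FD 4: (-25.296,9.586) -> (-22.468,12.414) [heading=45, move]
FD 10: (-22.468,12.414) -> (-15.397,19.485) [heading=45, move]
Final: pos=(-15.397,19.485), heading=45, 2 segment(s) drawn

Segment endpoints: x in {-4, -4, -4}, y in {-6, 5, 11}
xmin=-4, ymin=-6, xmax=-4, ymax=11

Answer: -4 -6 -4 11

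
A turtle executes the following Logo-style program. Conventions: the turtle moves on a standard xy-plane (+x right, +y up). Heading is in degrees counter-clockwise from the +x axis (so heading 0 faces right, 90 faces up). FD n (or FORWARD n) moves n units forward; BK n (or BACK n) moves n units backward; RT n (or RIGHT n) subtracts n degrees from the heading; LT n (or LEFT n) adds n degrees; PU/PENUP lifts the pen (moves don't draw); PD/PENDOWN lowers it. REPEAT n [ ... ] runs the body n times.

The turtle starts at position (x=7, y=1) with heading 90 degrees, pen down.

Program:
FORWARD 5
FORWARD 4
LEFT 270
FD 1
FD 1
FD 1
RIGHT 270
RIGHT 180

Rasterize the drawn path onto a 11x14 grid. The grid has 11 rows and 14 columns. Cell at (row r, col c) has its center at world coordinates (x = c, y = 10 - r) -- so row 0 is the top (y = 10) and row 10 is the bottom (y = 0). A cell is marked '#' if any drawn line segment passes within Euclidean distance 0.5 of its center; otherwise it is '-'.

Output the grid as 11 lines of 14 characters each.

Segment 0: (7,1) -> (7,6)
Segment 1: (7,6) -> (7,10)
Segment 2: (7,10) -> (8,10)
Segment 3: (8,10) -> (9,10)
Segment 4: (9,10) -> (10,10)

Answer: -------####---
-------#------
-------#------
-------#------
-------#------
-------#------
-------#------
-------#------
-------#------
-------#------
--------------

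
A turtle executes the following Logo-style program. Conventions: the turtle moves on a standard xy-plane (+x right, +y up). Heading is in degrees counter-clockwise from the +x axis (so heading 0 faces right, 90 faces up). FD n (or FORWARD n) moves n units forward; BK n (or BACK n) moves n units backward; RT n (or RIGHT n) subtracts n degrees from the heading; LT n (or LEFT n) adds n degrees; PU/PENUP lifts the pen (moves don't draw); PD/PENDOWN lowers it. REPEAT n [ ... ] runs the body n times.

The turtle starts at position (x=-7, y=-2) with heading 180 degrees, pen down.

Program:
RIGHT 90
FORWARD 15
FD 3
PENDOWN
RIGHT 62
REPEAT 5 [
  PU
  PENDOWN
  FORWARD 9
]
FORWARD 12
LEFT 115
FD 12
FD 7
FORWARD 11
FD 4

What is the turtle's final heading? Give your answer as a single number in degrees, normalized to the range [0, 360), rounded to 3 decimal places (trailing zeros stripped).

Executing turtle program step by step:
Start: pos=(-7,-2), heading=180, pen down
RT 90: heading 180 -> 90
FD 15: (-7,-2) -> (-7,13) [heading=90, draw]
FD 3: (-7,13) -> (-7,16) [heading=90, draw]
PD: pen down
RT 62: heading 90 -> 28
REPEAT 5 [
  -- iteration 1/5 --
  PU: pen up
  PD: pen down
  FD 9: (-7,16) -> (0.947,20.225) [heading=28, draw]
  -- iteration 2/5 --
  PU: pen up
  PD: pen down
  FD 9: (0.947,20.225) -> (8.893,24.45) [heading=28, draw]
  -- iteration 3/5 --
  PU: pen up
  PD: pen down
  FD 9: (8.893,24.45) -> (16.84,28.676) [heading=28, draw]
  -- iteration 4/5 --
  PU: pen up
  PD: pen down
  FD 9: (16.84,28.676) -> (24.786,32.901) [heading=28, draw]
  -- iteration 5/5 --
  PU: pen up
  PD: pen down
  FD 9: (24.786,32.901) -> (32.733,37.126) [heading=28, draw]
]
FD 12: (32.733,37.126) -> (43.328,42.76) [heading=28, draw]
LT 115: heading 28 -> 143
FD 12: (43.328,42.76) -> (33.744,49.982) [heading=143, draw]
FD 7: (33.744,49.982) -> (28.154,54.194) [heading=143, draw]
FD 11: (28.154,54.194) -> (19.369,60.814) [heading=143, draw]
FD 4: (19.369,60.814) -> (16.174,63.222) [heading=143, draw]
Final: pos=(16.174,63.222), heading=143, 12 segment(s) drawn

Answer: 143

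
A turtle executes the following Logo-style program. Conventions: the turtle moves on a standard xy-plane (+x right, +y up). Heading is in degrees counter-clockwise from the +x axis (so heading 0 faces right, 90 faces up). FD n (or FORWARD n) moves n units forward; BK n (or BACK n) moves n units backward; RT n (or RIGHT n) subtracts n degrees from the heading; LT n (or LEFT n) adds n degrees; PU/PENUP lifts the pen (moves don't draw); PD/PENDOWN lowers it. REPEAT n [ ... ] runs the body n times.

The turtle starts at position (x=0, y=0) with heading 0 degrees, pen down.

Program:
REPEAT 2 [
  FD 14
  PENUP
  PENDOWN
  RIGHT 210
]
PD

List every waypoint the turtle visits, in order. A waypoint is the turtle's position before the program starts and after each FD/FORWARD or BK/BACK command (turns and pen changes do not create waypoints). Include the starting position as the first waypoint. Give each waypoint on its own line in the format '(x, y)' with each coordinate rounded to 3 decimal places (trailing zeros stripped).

Answer: (0, 0)
(14, 0)
(1.876, 7)

Derivation:
Executing turtle program step by step:
Start: pos=(0,0), heading=0, pen down
REPEAT 2 [
  -- iteration 1/2 --
  FD 14: (0,0) -> (14,0) [heading=0, draw]
  PU: pen up
  PD: pen down
  RT 210: heading 0 -> 150
  -- iteration 2/2 --
  FD 14: (14,0) -> (1.876,7) [heading=150, draw]
  PU: pen up
  PD: pen down
  RT 210: heading 150 -> 300
]
PD: pen down
Final: pos=(1.876,7), heading=300, 2 segment(s) drawn
Waypoints (3 total):
(0, 0)
(14, 0)
(1.876, 7)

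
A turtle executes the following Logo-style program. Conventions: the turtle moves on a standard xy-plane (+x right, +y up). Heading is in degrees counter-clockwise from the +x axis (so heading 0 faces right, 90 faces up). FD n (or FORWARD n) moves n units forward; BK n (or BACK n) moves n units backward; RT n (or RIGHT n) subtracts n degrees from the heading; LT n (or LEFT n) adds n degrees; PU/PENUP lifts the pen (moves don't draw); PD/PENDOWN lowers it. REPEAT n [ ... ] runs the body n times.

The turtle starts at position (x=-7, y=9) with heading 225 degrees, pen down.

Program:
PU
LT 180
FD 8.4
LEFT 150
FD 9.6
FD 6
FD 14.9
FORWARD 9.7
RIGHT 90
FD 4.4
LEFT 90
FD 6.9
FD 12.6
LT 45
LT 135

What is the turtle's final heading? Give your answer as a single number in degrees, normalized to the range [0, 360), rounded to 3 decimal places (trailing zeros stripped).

Executing turtle program step by step:
Start: pos=(-7,9), heading=225, pen down
PU: pen up
LT 180: heading 225 -> 45
FD 8.4: (-7,9) -> (-1.06,14.94) [heading=45, move]
LT 150: heading 45 -> 195
FD 9.6: (-1.06,14.94) -> (-10.333,12.455) [heading=195, move]
FD 6: (-10.333,12.455) -> (-16.129,10.902) [heading=195, move]
FD 14.9: (-16.129,10.902) -> (-30.521,7.046) [heading=195, move]
FD 9.7: (-30.521,7.046) -> (-39.891,4.535) [heading=195, move]
RT 90: heading 195 -> 105
FD 4.4: (-39.891,4.535) -> (-41.029,8.785) [heading=105, move]
LT 90: heading 105 -> 195
FD 6.9: (-41.029,8.785) -> (-47.694,6.999) [heading=195, move]
FD 12.6: (-47.694,6.999) -> (-59.865,3.738) [heading=195, move]
LT 45: heading 195 -> 240
LT 135: heading 240 -> 15
Final: pos=(-59.865,3.738), heading=15, 0 segment(s) drawn

Answer: 15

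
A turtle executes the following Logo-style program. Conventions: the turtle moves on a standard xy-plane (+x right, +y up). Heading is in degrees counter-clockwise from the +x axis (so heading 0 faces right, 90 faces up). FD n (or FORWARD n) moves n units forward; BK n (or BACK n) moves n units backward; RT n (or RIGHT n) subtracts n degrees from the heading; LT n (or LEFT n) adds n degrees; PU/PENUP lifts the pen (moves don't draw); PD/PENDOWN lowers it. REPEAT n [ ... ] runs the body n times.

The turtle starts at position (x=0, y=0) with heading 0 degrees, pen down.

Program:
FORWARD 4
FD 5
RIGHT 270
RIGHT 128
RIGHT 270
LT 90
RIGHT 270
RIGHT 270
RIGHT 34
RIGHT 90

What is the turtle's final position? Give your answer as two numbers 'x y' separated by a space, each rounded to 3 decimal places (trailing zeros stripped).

Answer: 9 0

Derivation:
Executing turtle program step by step:
Start: pos=(0,0), heading=0, pen down
FD 4: (0,0) -> (4,0) [heading=0, draw]
FD 5: (4,0) -> (9,0) [heading=0, draw]
RT 270: heading 0 -> 90
RT 128: heading 90 -> 322
RT 270: heading 322 -> 52
LT 90: heading 52 -> 142
RT 270: heading 142 -> 232
RT 270: heading 232 -> 322
RT 34: heading 322 -> 288
RT 90: heading 288 -> 198
Final: pos=(9,0), heading=198, 2 segment(s) drawn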